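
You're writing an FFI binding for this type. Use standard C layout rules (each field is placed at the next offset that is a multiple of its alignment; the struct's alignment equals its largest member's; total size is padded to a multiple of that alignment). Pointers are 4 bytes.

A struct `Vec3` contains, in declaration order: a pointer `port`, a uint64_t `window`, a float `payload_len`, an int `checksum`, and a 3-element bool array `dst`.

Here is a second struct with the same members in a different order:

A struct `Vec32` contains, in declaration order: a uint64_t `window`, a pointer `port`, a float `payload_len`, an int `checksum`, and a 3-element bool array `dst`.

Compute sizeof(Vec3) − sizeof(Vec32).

8

0..4  port  (4B, 4-aligned)
4..8  -- padding (4B)
8..16  window  (8B, 8-aligned)
16..20  payload_len  (4B, 4-aligned)
20..24  checksum  (4B, 4-aligned)
24..27  dst  (3B, 1-aligned)
27..32  -- tail padding (5B)
sizeof = 32, alignof = 8
— Vec32 —
0..8  window  (8B, 8-aligned)
8..12  port  (4B, 4-aligned)
12..16  payload_len  (4B, 4-aligned)
16..20  checksum  (4B, 4-aligned)
20..23  dst  (3B, 1-aligned)
23..24  -- tail padding (1B)
sizeof = 24, alignof = 8
32 − 24 = 8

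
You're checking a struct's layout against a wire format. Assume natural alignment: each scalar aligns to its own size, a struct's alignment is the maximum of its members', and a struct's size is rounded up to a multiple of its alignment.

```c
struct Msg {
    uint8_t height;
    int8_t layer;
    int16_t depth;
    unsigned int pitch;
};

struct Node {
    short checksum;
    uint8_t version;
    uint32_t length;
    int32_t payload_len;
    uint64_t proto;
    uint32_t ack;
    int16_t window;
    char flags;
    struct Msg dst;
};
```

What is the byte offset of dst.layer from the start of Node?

33

Msg: 0..1  height  (1B, 1-aligned); 1..2  layer  (1B, 1-aligned); 2..4  depth  (2B, 2-aligned); 4..8  pitch  (4B, 4-aligned); sizeof = 8, alignof = 4
0..2  checksum  (2B, 2-aligned)
2..3  version  (1B, 1-aligned)
3..4  -- padding (1B)
4..8  length  (4B, 4-aligned)
8..12  payload_len  (4B, 4-aligned)
12..16  -- padding (4B)
16..24  proto  (8B, 8-aligned)
24..28  ack  (4B, 4-aligned)
28..30  window  (2B, 2-aligned)
30..31  flags  (1B, 1-aligned)
31..32  -- padding (1B)
32..40  dst  (8B, 4-aligned)
within Msg: layer at 1
32 + 1 = 33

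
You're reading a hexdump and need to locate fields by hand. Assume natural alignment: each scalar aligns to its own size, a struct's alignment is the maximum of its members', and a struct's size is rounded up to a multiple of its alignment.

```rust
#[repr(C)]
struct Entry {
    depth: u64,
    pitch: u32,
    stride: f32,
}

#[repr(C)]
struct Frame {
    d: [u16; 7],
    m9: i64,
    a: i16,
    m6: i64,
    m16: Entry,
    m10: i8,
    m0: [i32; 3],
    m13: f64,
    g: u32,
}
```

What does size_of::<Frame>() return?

Entry: depth at 0 (size 8, align 8) → ends 8; pitch at 8 (size 4, align 4) → ends 12; stride at 12 (size 4, align 4) → ends 16; total 16 bytes, alignment 8
d at 0 (size 14, align 2) → ends 14
pad 2 to align 8 for m9
m9 at 16 (size 8, align 8) → ends 24
a at 24 (size 2, align 2) → ends 26
pad 6 to align 8 for m6
m6 at 32 (size 8, align 8) → ends 40
m16 at 40 (size 16, align 8) → ends 56
m10 at 56 (size 1, align 1) → ends 57
pad 3 to align 4 for m0
m0 at 60 (size 12, align 4) → ends 72
m13 at 72 (size 8, align 8) → ends 80
g at 80 (size 4, align 4) → ends 84
tail pad 4 to reach multiple of 8
total 88 bytes, alignment 8

88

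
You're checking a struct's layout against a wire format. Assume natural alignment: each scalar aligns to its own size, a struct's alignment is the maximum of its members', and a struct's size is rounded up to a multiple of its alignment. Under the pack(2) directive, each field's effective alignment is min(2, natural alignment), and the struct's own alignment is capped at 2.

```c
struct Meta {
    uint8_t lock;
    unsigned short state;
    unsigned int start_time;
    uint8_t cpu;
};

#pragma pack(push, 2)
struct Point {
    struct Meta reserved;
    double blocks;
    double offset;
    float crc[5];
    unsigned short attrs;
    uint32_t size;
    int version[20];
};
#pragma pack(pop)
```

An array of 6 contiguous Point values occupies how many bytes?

Meta: 0..1  lock  (1B, 1-aligned); 1..2  -- padding (1B); 2..4  state  (2B, 2-aligned); 4..8  start_time  (4B, 4-aligned); 8..9  cpu  (1B, 1-aligned); 9..12  -- tail padding (3B); sizeof = 12, alignof = 4
0..12  reserved  (12B, 2-aligned)
12..20  blocks  (8B, 2-aligned)
20..28  offset  (8B, 2-aligned)
28..48  crc  (20B, 2-aligned)
48..50  attrs  (2B, 2-aligned)
50..54  size  (4B, 2-aligned)
54..134  version  (80B, 2-aligned)
sizeof = 134, alignof = 2
array of 6: 6 × 134 = 804

804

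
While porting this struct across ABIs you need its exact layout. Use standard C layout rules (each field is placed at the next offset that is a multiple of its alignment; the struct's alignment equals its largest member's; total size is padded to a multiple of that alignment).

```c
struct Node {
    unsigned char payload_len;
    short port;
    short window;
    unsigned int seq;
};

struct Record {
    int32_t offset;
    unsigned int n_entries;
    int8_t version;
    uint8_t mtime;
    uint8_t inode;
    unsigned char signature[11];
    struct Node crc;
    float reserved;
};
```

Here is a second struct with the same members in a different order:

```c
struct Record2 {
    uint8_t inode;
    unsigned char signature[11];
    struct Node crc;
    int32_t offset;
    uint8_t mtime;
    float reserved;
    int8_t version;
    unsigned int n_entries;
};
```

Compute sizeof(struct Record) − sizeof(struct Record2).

-4

Node: 0..1  payload_len  (1B, 1-aligned); 1..2  -- padding (1B); 2..4  port  (2B, 2-aligned); 4..6  window  (2B, 2-aligned); 6..8  -- padding (2B); 8..12  seq  (4B, 4-aligned); sizeof = 12, alignof = 4
0..4  offset  (4B, 4-aligned)
4..8  n_entries  (4B, 4-aligned)
8..9  version  (1B, 1-aligned)
9..10  mtime  (1B, 1-aligned)
10..11  inode  (1B, 1-aligned)
11..22  signature  (11B, 1-aligned)
22..24  -- padding (2B)
24..36  crc  (12B, 4-aligned)
36..40  reserved  (4B, 4-aligned)
sizeof = 40, alignof = 4
— Record2 —
0..1  inode  (1B, 1-aligned)
1..12  signature  (11B, 1-aligned)
12..24  crc  (12B, 4-aligned)
24..28  offset  (4B, 4-aligned)
28..29  mtime  (1B, 1-aligned)
29..32  -- padding (3B)
32..36  reserved  (4B, 4-aligned)
36..37  version  (1B, 1-aligned)
37..40  -- padding (3B)
40..44  n_entries  (4B, 4-aligned)
sizeof = 44, alignof = 4
40 − 44 = -4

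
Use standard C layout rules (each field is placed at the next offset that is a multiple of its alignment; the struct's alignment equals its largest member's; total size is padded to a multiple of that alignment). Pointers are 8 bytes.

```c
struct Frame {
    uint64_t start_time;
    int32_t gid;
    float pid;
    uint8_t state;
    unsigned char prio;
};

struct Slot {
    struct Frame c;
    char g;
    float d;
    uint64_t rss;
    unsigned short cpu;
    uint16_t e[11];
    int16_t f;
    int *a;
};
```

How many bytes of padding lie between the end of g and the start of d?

Frame: 0..8  start_time  (8B, 8-aligned); 8..12  gid  (4B, 4-aligned); 12..16  pid  (4B, 4-aligned); 16..17  state  (1B, 1-aligned); 17..18  prio  (1B, 1-aligned); 18..24  -- tail padding (6B); sizeof = 24, alignof = 8
0..24  c  (24B, 8-aligned)
24..25  g  (1B, 1-aligned)
25..28  -- padding (3B)
28..32  d  (4B, 4-aligned)

3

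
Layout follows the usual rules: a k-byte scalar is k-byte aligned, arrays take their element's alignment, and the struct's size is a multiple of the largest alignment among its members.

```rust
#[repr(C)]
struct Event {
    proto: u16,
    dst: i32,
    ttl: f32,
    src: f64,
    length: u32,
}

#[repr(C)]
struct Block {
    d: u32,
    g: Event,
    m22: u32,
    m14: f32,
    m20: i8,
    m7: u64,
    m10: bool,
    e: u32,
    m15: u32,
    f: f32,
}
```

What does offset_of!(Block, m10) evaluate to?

64

Event: @0: proto [2B, align 2] → 2; +2 pad (align 4); @4: dst [4B, align 4] → 8; @8: ttl [4B, align 4] → 12; +4 pad (align 8); @16: src [8B, align 8] → 24; @24: length [4B, align 4] → 28; +4 tail pad (align 8); size 32, align 8
@0: d [4B, align 4] → 4
+4 pad (align 8)
@8: g [32B, align 8] → 40
@40: m22 [4B, align 4] → 44
@44: m14 [4B, align 4] → 48
@48: m20 [1B, align 1] → 49
+7 pad (align 8)
@56: m7 [8B, align 8] → 64
@64: m10 [1B, align 1] → 65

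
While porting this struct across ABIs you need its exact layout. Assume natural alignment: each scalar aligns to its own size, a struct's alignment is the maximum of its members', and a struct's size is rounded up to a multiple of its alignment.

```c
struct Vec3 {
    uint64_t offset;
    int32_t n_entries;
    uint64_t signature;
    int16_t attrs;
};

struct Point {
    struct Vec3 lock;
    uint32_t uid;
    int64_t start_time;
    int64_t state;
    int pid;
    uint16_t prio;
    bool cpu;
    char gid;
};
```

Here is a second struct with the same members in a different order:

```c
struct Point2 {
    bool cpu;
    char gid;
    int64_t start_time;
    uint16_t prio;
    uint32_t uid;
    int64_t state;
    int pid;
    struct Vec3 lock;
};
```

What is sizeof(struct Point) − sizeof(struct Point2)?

-8

Vec3: offset at 0 (size 8, align 8) → ends 8; n_entries at 8 (size 4, align 4) → ends 12; pad 4 to align 8 for signature; signature at 16 (size 8, align 8) → ends 24; attrs at 24 (size 2, align 2) → ends 26; tail pad 6 to reach multiple of 8; total 32 bytes, alignment 8
lock at 0 (size 32, align 8) → ends 32
uid at 32 (size 4, align 4) → ends 36
pad 4 to align 8 for start_time
start_time at 40 (size 8, align 8) → ends 48
state at 48 (size 8, align 8) → ends 56
pid at 56 (size 4, align 4) → ends 60
prio at 60 (size 2, align 2) → ends 62
cpu at 62 (size 1, align 1) → ends 63
gid at 63 (size 1, align 1) → ends 64
total 64 bytes, alignment 8
— Point2 —
cpu at 0 (size 1, align 1) → ends 1
gid at 1 (size 1, align 1) → ends 2
pad 6 to align 8 for start_time
start_time at 8 (size 8, align 8) → ends 16
prio at 16 (size 2, align 2) → ends 18
pad 2 to align 4 for uid
uid at 20 (size 4, align 4) → ends 24
state at 24 (size 8, align 8) → ends 32
pid at 32 (size 4, align 4) → ends 36
pad 4 to align 8 for lock
lock at 40 (size 32, align 8) → ends 72
total 72 bytes, alignment 8
64 − 72 = -8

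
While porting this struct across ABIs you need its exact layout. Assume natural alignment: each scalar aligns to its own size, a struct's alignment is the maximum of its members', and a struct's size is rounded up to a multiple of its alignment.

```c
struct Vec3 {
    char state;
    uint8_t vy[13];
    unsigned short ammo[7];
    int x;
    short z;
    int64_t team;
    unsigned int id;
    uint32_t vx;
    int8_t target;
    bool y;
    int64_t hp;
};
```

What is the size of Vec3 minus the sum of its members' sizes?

12

@0: state [1B, align 1] → 1
@1: vy [13B, align 1] → 14
@14: ammo [14B, align 2] → 28
@28: x [4B, align 4] → 32
@32: z [2B, align 2] → 34
+6 pad (align 8)
@40: team [8B, align 8] → 48
@48: id [4B, align 4] → 52
@52: vx [4B, align 4] → 56
@56: target [1B, align 1] → 57
@57: y [1B, align 1] → 58
+6 pad (align 8)
@64: hp [8B, align 8] → 72
size 72, align 8
data bytes 60, size 72 → padding 12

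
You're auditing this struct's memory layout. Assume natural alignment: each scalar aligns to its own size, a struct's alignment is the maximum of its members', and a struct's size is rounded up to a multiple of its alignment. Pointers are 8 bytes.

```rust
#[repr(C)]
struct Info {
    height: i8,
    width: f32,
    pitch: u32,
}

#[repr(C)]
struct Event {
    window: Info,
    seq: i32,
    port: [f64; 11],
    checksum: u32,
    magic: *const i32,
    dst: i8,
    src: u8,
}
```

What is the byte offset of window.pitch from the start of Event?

8

Info: 0..1  height  (1B, 1-aligned); 1..4  -- padding (3B); 4..8  width  (4B, 4-aligned); 8..12  pitch  (4B, 4-aligned); sizeof = 12, alignof = 4
0..12  window  (12B, 4-aligned)
within Info: pitch at 8
0 + 8 = 8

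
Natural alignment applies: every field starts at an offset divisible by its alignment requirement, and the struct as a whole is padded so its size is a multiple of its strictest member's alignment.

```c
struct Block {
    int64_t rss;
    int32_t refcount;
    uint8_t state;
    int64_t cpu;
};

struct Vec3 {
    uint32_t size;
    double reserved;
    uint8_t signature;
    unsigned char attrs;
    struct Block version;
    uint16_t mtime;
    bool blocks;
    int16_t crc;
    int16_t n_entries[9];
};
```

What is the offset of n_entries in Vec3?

54

Block: rss at 0 (size 8, align 8) → ends 8; refcount at 8 (size 4, align 4) → ends 12; state at 12 (size 1, align 1) → ends 13; pad 3 to align 8 for cpu; cpu at 16 (size 8, align 8) → ends 24; total 24 bytes, alignment 8
size at 0 (size 4, align 4) → ends 4
pad 4 to align 8 for reserved
reserved at 8 (size 8, align 8) → ends 16
signature at 16 (size 1, align 1) → ends 17
attrs at 17 (size 1, align 1) → ends 18
pad 6 to align 8 for version
version at 24 (size 24, align 8) → ends 48
mtime at 48 (size 2, align 2) → ends 50
blocks at 50 (size 1, align 1) → ends 51
pad 1 to align 2 for crc
crc at 52 (size 2, align 2) → ends 54
n_entries at 54 (size 18, align 2) → ends 72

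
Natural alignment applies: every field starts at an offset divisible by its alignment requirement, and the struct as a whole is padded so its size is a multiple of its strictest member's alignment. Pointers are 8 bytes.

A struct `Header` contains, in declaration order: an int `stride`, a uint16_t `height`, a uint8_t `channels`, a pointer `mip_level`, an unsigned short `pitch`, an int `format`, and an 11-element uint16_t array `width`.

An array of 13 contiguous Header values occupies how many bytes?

624

stride at 0 (size 4, align 4) → ends 4
height at 4 (size 2, align 2) → ends 6
channels at 6 (size 1, align 1) → ends 7
pad 1 to align 8 for mip_level
mip_level at 8 (size 8, align 8) → ends 16
pitch at 16 (size 2, align 2) → ends 18
pad 2 to align 4 for format
format at 20 (size 4, align 4) → ends 24
width at 24 (size 22, align 2) → ends 46
tail pad 2 to reach multiple of 8
total 48 bytes, alignment 8
array of 13: 13 × 48 = 624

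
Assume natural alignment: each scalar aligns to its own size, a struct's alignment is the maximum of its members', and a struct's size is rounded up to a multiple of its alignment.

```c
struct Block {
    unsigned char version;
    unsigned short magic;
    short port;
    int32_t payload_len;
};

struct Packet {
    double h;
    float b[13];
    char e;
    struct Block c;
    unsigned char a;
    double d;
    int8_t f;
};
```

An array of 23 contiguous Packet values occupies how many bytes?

Block: @0: version [1B, align 1] → 1; +1 pad (align 2); @2: magic [2B, align 2] → 4; @4: port [2B, align 2] → 6; +2 pad (align 4); @8: payload_len [4B, align 4] → 12; size 12, align 4
@0: h [8B, align 8] → 8
@8: b [52B, align 4] → 60
@60: e [1B, align 1] → 61
+3 pad (align 4)
@64: c [12B, align 4] → 76
@76: a [1B, align 1] → 77
+3 pad (align 8)
@80: d [8B, align 8] → 88
@88: f [1B, align 1] → 89
+7 tail pad (align 8)
size 96, align 8
array of 23: 23 × 96 = 2208

2208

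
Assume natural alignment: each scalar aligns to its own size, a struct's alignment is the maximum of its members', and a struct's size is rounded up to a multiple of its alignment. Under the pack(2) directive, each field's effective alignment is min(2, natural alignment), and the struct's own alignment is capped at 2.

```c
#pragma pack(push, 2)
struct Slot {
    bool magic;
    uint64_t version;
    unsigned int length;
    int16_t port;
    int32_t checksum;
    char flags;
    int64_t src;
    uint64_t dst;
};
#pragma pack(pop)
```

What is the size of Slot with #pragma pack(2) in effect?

38

@0: magic [1B, align 1] → 1
+1 pad (align 2)
@2: version [8B, align 2] → 10
@10: length [4B, align 2] → 14
@14: port [2B, align 2] → 16
@16: checksum [4B, align 2] → 20
@20: flags [1B, align 1] → 21
+1 pad (align 2)
@22: src [8B, align 2] → 30
@30: dst [8B, align 2] → 38
size 38, align 2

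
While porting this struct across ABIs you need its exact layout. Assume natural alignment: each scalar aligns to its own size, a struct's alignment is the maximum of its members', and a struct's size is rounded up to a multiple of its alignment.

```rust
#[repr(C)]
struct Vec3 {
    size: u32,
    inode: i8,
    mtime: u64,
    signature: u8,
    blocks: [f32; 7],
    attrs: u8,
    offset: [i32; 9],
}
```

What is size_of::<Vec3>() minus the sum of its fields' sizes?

9

@0: size [4B, align 4] → 4
@4: inode [1B, align 1] → 5
+3 pad (align 8)
@8: mtime [8B, align 8] → 16
@16: signature [1B, align 1] → 17
+3 pad (align 4)
@20: blocks [28B, align 4] → 48
@48: attrs [1B, align 1] → 49
+3 pad (align 4)
@52: offset [36B, align 4] → 88
size 88, align 8
data bytes 79, size 88 → padding 9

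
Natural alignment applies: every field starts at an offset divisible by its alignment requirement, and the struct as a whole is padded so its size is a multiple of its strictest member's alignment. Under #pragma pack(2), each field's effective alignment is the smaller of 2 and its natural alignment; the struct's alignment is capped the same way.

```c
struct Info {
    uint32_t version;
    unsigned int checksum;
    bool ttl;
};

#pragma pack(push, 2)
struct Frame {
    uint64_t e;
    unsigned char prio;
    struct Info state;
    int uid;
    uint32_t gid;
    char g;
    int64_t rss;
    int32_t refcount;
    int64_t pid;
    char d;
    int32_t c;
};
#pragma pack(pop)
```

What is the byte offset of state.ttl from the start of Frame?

18

Info: version at 0 (size 4, align 4) → ends 4; checksum at 4 (size 4, align 4) → ends 8; ttl at 8 (size 1, align 1) → ends 9; tail pad 3 to reach multiple of 4; total 12 bytes, alignment 4
e at 0 (size 8, align 2) → ends 8
prio at 8 (size 1, align 1) → ends 9
pad 1 to align 2 for state
state at 10 (size 12, align 2) → ends 22
within Info: ttl at 8
10 + 8 = 18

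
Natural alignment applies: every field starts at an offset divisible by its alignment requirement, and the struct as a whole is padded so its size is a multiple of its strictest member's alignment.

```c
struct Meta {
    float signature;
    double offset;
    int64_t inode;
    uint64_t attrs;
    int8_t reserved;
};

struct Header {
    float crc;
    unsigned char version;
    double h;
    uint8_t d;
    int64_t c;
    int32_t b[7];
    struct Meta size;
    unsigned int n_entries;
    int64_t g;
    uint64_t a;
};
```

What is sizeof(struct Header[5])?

Meta: signature at 0 (size 4, align 4) → ends 4; pad 4 to align 8 for offset; offset at 8 (size 8, align 8) → ends 16; inode at 16 (size 8, align 8) → ends 24; attrs at 24 (size 8, align 8) → ends 32; reserved at 32 (size 1, align 1) → ends 33; tail pad 7 to reach multiple of 8; total 40 bytes, alignment 8
crc at 0 (size 4, align 4) → ends 4
version at 4 (size 1, align 1) → ends 5
pad 3 to align 8 for h
h at 8 (size 8, align 8) → ends 16
d at 16 (size 1, align 1) → ends 17
pad 7 to align 8 for c
c at 24 (size 8, align 8) → ends 32
b at 32 (size 28, align 4) → ends 60
pad 4 to align 8 for size
size at 64 (size 40, align 8) → ends 104
n_entries at 104 (size 4, align 4) → ends 108
pad 4 to align 8 for g
g at 112 (size 8, align 8) → ends 120
a at 120 (size 8, align 8) → ends 128
total 128 bytes, alignment 8
array of 5: 5 × 128 = 640

640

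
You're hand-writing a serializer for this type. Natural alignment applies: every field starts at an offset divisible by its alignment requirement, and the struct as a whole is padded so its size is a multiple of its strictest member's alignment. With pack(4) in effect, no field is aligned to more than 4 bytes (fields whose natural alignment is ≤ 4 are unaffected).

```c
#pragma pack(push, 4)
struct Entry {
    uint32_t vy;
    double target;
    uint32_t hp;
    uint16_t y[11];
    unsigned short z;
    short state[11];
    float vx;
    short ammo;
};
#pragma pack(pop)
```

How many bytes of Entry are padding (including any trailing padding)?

0..4  vy  (4B, 4-aligned)
4..12  target  (8B, 4-aligned)
12..16  hp  (4B, 4-aligned)
16..38  y  (22B, 2-aligned)
38..40  z  (2B, 2-aligned)
40..62  state  (22B, 2-aligned)
62..64  -- padding (2B)
64..68  vx  (4B, 4-aligned)
68..70  ammo  (2B, 2-aligned)
70..72  -- tail padding (2B)
sizeof = 72, alignof = 4
data bytes 68, size 72 → padding 4

4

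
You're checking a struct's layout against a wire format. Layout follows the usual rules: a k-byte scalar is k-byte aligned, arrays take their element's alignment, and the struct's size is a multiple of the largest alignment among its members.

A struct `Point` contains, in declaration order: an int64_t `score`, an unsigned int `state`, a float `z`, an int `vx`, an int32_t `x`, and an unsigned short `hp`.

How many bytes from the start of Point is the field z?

12

0..8  score  (8B, 8-aligned)
8..12  state  (4B, 4-aligned)
12..16  z  (4B, 4-aligned)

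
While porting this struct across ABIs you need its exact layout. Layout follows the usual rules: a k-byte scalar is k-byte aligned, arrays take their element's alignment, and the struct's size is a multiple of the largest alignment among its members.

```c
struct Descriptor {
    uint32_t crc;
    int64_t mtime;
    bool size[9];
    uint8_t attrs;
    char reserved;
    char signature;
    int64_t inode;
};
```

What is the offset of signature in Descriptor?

0..4  crc  (4B, 4-aligned)
4..8  -- padding (4B)
8..16  mtime  (8B, 8-aligned)
16..25  size  (9B, 1-aligned)
25..26  attrs  (1B, 1-aligned)
26..27  reserved  (1B, 1-aligned)
27..28  signature  (1B, 1-aligned)

27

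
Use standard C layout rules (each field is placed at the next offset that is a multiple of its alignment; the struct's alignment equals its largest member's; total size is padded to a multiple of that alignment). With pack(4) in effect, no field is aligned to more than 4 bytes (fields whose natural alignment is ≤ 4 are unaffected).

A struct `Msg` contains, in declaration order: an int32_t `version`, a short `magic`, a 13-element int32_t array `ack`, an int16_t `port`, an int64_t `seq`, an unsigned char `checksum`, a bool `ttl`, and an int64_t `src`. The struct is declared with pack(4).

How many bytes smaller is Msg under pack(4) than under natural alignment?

4

natural layout:
  0..4  version  (4B, 4-aligned)
  4..6  magic  (2B, 2-aligned)
  6..8  -- padding (2B)
  8..60  ack  (52B, 4-aligned)
  60..62  port  (2B, 2-aligned)
  62..64  -- padding (2B)
  64..72  seq  (8B, 8-aligned)
  72..73  checksum  (1B, 1-aligned)
  73..74  ttl  (1B, 1-aligned)
  74..80  -- padding (6B)
  80..88  src  (8B, 8-aligned)
  sizeof = 88, alignof = 8
packed(4) layout:
  0..4  version  (4B, 4-aligned)
  4..6  magic  (2B, 2-aligned)
  6..8  -- padding (2B)
  8..60  ack  (52B, 4-aligned)
  60..62  port  (2B, 2-aligned)
  62..64  -- padding (2B)
  64..72  seq  (8B, 4-aligned)
  72..73  checksum  (1B, 1-aligned)
  73..74  ttl  (1B, 1-aligned)
  74..76  -- padding (2B)
  76..84  src  (8B, 4-aligned)
  sizeof = 84, alignof = 4
88 − 84 = 4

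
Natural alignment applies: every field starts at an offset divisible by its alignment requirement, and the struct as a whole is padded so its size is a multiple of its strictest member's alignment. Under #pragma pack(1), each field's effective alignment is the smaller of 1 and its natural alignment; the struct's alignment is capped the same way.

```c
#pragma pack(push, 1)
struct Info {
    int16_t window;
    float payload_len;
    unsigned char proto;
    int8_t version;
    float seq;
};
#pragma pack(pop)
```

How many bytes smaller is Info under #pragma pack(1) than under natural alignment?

4

natural layout:
  0..2  window  (2B, 2-aligned)
  2..4  -- padding (2B)
  4..8  payload_len  (4B, 4-aligned)
  8..9  proto  (1B, 1-aligned)
  9..10  version  (1B, 1-aligned)
  10..12  -- padding (2B)
  12..16  seq  (4B, 4-aligned)
  sizeof = 16, alignof = 4
packed(1) layout:
  0..2  window  (2B, 1-aligned)
  2..6  payload_len  (4B, 1-aligned)
  6..7  proto  (1B, 1-aligned)
  7..8  version  (1B, 1-aligned)
  8..12  seq  (4B, 1-aligned)
  sizeof = 12, alignof = 1
16 − 12 = 4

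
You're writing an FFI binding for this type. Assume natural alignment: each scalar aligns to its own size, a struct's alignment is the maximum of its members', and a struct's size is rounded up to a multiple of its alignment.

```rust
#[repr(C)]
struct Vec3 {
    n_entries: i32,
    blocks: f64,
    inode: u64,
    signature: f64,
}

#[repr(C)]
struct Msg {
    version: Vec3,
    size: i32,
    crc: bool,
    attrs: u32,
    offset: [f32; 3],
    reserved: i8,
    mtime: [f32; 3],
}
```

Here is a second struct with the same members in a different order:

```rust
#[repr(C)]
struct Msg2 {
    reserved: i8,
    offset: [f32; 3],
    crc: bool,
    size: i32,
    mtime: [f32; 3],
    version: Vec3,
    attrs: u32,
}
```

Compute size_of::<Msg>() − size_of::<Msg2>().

-8

Vec3: n_entries at 0 (size 4, align 4) → ends 4; pad 4 to align 8 for blocks; blocks at 8 (size 8, align 8) → ends 16; inode at 16 (size 8, align 8) → ends 24; signature at 24 (size 8, align 8) → ends 32; total 32 bytes, alignment 8
version at 0 (size 32, align 8) → ends 32
size at 32 (size 4, align 4) → ends 36
crc at 36 (size 1, align 1) → ends 37
pad 3 to align 4 for attrs
attrs at 40 (size 4, align 4) → ends 44
offset at 44 (size 12, align 4) → ends 56
reserved at 56 (size 1, align 1) → ends 57
pad 3 to align 4 for mtime
mtime at 60 (size 12, align 4) → ends 72
total 72 bytes, alignment 8
— Msg2 —
reserved at 0 (size 1, align 1) → ends 1
pad 3 to align 4 for offset
offset at 4 (size 12, align 4) → ends 16
crc at 16 (size 1, align 1) → ends 17
pad 3 to align 4 for size
size at 20 (size 4, align 4) → ends 24
mtime at 24 (size 12, align 4) → ends 36
pad 4 to align 8 for version
version at 40 (size 32, align 8) → ends 72
attrs at 72 (size 4, align 4) → ends 76
tail pad 4 to reach multiple of 8
total 80 bytes, alignment 8
72 − 80 = -8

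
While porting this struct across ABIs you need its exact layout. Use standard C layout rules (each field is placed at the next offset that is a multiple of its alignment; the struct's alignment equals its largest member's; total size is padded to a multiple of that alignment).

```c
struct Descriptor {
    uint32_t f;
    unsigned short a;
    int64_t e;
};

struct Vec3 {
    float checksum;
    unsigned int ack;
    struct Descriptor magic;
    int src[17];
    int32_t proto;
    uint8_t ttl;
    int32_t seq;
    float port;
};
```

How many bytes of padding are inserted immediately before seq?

3

Descriptor: f at 0 (size 4, align 4) → ends 4; a at 4 (size 2, align 2) → ends 6; pad 2 to align 8 for e; e at 8 (size 8, align 8) → ends 16; total 16 bytes, alignment 8
checksum at 0 (size 4, align 4) → ends 4
ack at 4 (size 4, align 4) → ends 8
magic at 8 (size 16, align 8) → ends 24
src at 24 (size 68, align 4) → ends 92
proto at 92 (size 4, align 4) → ends 96
ttl at 96 (size 1, align 1) → ends 97
pad 3 to align 4 for seq
seq at 100 (size 4, align 4) → ends 104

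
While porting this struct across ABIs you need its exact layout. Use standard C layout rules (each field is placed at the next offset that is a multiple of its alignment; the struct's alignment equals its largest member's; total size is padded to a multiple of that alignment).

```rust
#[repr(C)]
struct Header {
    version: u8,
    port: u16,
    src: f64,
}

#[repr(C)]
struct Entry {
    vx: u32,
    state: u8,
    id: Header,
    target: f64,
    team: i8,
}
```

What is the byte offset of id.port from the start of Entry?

Header: @0: version [1B, align 1] → 1; +1 pad (align 2); @2: port [2B, align 2] → 4; +4 pad (align 8); @8: src [8B, align 8] → 16; size 16, align 8
@0: vx [4B, align 4] → 4
@4: state [1B, align 1] → 5
+3 pad (align 8)
@8: id [16B, align 8] → 24
within Header: port at 2
8 + 2 = 10

10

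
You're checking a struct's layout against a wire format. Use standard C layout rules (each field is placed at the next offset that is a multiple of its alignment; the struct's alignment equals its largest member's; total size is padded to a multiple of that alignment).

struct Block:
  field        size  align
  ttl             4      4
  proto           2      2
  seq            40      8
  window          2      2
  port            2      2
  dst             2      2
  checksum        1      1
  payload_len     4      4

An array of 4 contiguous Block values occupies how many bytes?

@0: ttl [4B, align 4] → 4
@4: proto [2B, align 2] → 6
+2 pad (align 8)
@8: seq [40B, align 8] → 48
@48: window [2B, align 2] → 50
@50: port [2B, align 2] → 52
@52: dst [2B, align 2] → 54
@54: checksum [1B, align 1] → 55
+1 pad (align 4)
@56: payload_len [4B, align 4] → 60
+4 tail pad (align 8)
size 64, align 8
array of 4: 4 × 64 = 256

256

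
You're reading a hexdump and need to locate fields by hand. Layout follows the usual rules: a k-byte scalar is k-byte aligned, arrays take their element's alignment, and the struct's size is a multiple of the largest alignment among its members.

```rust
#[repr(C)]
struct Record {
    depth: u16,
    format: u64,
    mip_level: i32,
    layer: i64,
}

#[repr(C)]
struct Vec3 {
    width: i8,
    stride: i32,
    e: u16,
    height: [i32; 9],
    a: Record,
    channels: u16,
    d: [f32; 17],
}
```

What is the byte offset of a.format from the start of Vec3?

56

Record: @0: depth [2B, align 2] → 2; +6 pad (align 8); @8: format [8B, align 8] → 16; @16: mip_level [4B, align 4] → 20; +4 pad (align 8); @24: layer [8B, align 8] → 32; size 32, align 8
@0: width [1B, align 1] → 1
+3 pad (align 4)
@4: stride [4B, align 4] → 8
@8: e [2B, align 2] → 10
+2 pad (align 4)
@12: height [36B, align 4] → 48
@48: a [32B, align 8] → 80
within Record: format at 8
48 + 8 = 56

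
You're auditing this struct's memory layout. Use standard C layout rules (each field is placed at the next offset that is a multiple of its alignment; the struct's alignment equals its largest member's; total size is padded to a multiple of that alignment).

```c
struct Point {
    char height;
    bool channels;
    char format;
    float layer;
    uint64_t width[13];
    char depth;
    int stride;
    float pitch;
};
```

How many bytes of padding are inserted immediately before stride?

0..1  height  (1B, 1-aligned)
1..2  channels  (1B, 1-aligned)
2..3  format  (1B, 1-aligned)
3..4  -- padding (1B)
4..8  layer  (4B, 4-aligned)
8..112  width  (104B, 8-aligned)
112..113  depth  (1B, 1-aligned)
113..116  -- padding (3B)
116..120  stride  (4B, 4-aligned)

3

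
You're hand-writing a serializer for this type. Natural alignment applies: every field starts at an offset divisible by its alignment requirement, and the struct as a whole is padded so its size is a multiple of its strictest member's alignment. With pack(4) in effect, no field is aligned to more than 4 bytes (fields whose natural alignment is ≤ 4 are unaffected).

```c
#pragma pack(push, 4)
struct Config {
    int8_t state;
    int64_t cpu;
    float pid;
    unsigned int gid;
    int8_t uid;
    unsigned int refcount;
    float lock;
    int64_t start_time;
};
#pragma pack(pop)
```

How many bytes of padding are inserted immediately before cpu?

3

state at 0 (size 1, align 1) → ends 1
pad 3 to align 4 for cpu
cpu at 4 (size 8, align 4) → ends 12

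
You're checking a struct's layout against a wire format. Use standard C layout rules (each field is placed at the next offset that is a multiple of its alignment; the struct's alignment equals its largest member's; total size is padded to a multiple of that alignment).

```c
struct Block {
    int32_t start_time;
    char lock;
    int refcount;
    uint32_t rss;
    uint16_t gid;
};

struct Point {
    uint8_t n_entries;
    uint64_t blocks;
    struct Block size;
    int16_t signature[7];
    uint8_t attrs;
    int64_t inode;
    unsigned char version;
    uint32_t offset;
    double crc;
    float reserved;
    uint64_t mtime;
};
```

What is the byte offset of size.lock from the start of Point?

Block: 0..4  start_time  (4B, 4-aligned); 4..5  lock  (1B, 1-aligned); 5..8  -- padding (3B); 8..12  refcount  (4B, 4-aligned); 12..16  rss  (4B, 4-aligned); 16..18  gid  (2B, 2-aligned); 18..20  -- tail padding (2B); sizeof = 20, alignof = 4
0..1  n_entries  (1B, 1-aligned)
1..8  -- padding (7B)
8..16  blocks  (8B, 8-aligned)
16..36  size  (20B, 4-aligned)
within Block: lock at 4
16 + 4 = 20

20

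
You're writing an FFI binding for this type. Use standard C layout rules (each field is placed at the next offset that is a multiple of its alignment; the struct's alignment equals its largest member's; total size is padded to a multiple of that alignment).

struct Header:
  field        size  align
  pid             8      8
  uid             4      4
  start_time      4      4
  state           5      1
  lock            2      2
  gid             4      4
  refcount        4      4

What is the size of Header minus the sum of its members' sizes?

0..8  pid  (8B, 8-aligned)
8..12  uid  (4B, 4-aligned)
12..16  start_time  (4B, 4-aligned)
16..21  state  (5B, 1-aligned)
21..22  -- padding (1B)
22..24  lock  (2B, 2-aligned)
24..28  gid  (4B, 4-aligned)
28..32  refcount  (4B, 4-aligned)
sizeof = 32, alignof = 8
data bytes 31, size 32 → padding 1

1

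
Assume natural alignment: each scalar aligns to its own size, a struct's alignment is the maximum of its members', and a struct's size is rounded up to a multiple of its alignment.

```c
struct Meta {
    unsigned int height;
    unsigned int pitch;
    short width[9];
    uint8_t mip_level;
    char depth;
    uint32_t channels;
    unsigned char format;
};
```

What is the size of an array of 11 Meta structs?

396

0..4  height  (4B, 4-aligned)
4..8  pitch  (4B, 4-aligned)
8..26  width  (18B, 2-aligned)
26..27  mip_level  (1B, 1-aligned)
27..28  depth  (1B, 1-aligned)
28..32  channels  (4B, 4-aligned)
32..33  format  (1B, 1-aligned)
33..36  -- tail padding (3B)
sizeof = 36, alignof = 4
array of 11: 11 × 36 = 396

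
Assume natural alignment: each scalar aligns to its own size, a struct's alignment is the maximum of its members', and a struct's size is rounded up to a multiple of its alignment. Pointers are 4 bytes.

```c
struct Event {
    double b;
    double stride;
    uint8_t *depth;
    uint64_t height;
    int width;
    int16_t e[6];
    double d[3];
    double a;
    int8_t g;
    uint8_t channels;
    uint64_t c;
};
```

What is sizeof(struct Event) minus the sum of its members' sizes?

10

b at 0 (size 8, align 8) → ends 8
stride at 8 (size 8, align 8) → ends 16
depth at 16 (size 4, align 4) → ends 20
pad 4 to align 8 for height
height at 24 (size 8, align 8) → ends 32
width at 32 (size 4, align 4) → ends 36
e at 36 (size 12, align 2) → ends 48
d at 48 (size 24, align 8) → ends 72
a at 72 (size 8, align 8) → ends 80
g at 80 (size 1, align 1) → ends 81
channels at 81 (size 1, align 1) → ends 82
pad 6 to align 8 for c
c at 88 (size 8, align 8) → ends 96
total 96 bytes, alignment 8
data bytes 86, size 96 → padding 10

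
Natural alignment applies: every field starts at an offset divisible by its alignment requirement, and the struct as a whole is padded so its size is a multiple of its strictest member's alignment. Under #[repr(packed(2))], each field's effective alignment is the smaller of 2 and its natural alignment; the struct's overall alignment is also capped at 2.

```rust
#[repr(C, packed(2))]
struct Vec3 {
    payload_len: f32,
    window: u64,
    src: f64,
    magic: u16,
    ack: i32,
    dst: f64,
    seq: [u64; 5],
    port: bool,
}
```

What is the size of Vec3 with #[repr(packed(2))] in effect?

76

payload_len at 0 (size 4, align 2) → ends 4
window at 4 (size 8, align 2) → ends 12
src at 12 (size 8, align 2) → ends 20
magic at 20 (size 2, align 2) → ends 22
ack at 22 (size 4, align 2) → ends 26
dst at 26 (size 8, align 2) → ends 34
seq at 34 (size 40, align 2) → ends 74
port at 74 (size 1, align 1) → ends 75
tail pad 1 to reach multiple of 2
total 76 bytes, alignment 2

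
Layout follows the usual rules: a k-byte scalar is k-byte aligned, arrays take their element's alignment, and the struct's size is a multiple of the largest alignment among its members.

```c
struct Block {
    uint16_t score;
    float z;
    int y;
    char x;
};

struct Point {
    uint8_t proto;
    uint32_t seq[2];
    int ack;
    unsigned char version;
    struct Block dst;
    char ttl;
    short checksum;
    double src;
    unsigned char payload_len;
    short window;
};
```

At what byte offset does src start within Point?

40

Block: score at 0 (size 2, align 2) → ends 2; pad 2 to align 4 for z; z at 4 (size 4, align 4) → ends 8; y at 8 (size 4, align 4) → ends 12; x at 12 (size 1, align 1) → ends 13; tail pad 3 to reach multiple of 4; total 16 bytes, alignment 4
proto at 0 (size 1, align 1) → ends 1
pad 3 to align 4 for seq
seq at 4 (size 8, align 4) → ends 12
ack at 12 (size 4, align 4) → ends 16
version at 16 (size 1, align 1) → ends 17
pad 3 to align 4 for dst
dst at 20 (size 16, align 4) → ends 36
ttl at 36 (size 1, align 1) → ends 37
pad 1 to align 2 for checksum
checksum at 38 (size 2, align 2) → ends 40
src at 40 (size 8, align 8) → ends 48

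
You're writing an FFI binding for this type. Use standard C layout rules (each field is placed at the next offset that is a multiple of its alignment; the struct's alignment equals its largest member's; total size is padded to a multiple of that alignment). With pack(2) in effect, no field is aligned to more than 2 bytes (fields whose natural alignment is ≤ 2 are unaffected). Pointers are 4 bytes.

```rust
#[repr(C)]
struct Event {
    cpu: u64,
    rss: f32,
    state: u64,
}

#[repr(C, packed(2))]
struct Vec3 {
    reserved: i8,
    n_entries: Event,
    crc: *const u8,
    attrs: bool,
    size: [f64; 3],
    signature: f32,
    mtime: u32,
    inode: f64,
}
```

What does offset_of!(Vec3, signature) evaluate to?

Event: 0..8  cpu  (8B, 8-aligned); 8..12  rss  (4B, 4-aligned); 12..16  -- padding (4B); 16..24  state  (8B, 8-aligned); sizeof = 24, alignof = 8
0..1  reserved  (1B, 1-aligned)
1..2  -- padding (1B)
2..26  n_entries  (24B, 2-aligned)
26..30  crc  (4B, 2-aligned)
30..31  attrs  (1B, 1-aligned)
31..32  -- padding (1B)
32..56  size  (24B, 2-aligned)
56..60  signature  (4B, 2-aligned)

56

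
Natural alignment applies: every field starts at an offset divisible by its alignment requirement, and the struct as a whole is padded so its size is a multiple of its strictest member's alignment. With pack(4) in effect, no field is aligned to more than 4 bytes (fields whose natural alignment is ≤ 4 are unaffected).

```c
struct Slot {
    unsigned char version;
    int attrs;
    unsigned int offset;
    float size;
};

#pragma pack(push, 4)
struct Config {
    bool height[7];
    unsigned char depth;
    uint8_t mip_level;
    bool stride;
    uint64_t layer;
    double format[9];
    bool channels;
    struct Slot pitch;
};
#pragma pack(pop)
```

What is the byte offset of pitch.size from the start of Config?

108

Slot: version at 0 (size 1, align 1) → ends 1; pad 3 to align 4 for attrs; attrs at 4 (size 4, align 4) → ends 8; offset at 8 (size 4, align 4) → ends 12; size at 12 (size 4, align 4) → ends 16; total 16 bytes, alignment 4
height at 0 (size 7, align 1) → ends 7
depth at 7 (size 1, align 1) → ends 8
mip_level at 8 (size 1, align 1) → ends 9
stride at 9 (size 1, align 1) → ends 10
pad 2 to align 4 for layer
layer at 12 (size 8, align 4) → ends 20
format at 20 (size 72, align 4) → ends 92
channels at 92 (size 1, align 1) → ends 93
pad 3 to align 4 for pitch
pitch at 96 (size 16, align 4) → ends 112
within Slot: size at 12
96 + 12 = 108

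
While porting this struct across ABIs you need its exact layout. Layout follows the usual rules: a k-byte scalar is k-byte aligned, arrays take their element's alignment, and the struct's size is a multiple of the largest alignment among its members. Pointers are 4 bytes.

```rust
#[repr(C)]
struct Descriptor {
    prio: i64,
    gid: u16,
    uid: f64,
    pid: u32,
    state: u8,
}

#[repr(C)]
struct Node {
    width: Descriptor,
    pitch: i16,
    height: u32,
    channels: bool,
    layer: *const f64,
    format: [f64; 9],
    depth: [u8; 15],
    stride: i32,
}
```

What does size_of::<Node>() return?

144 bytes

Descriptor: prio at 0 (size 8, align 8) → ends 8; gid at 8 (size 2, align 2) → ends 10; pad 6 to align 8 for uid; uid at 16 (size 8, align 8) → ends 24; pid at 24 (size 4, align 4) → ends 28; state at 28 (size 1, align 1) → ends 29; tail pad 3 to reach multiple of 8; total 32 bytes, alignment 8
width at 0 (size 32, align 8) → ends 32
pitch at 32 (size 2, align 2) → ends 34
pad 2 to align 4 for height
height at 36 (size 4, align 4) → ends 40
channels at 40 (size 1, align 1) → ends 41
pad 3 to align 4 for layer
layer at 44 (size 4, align 4) → ends 48
format at 48 (size 72, align 8) → ends 120
depth at 120 (size 15, align 1) → ends 135
pad 1 to align 4 for stride
stride at 136 (size 4, align 4) → ends 140
tail pad 4 to reach multiple of 8
total 144 bytes, alignment 8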